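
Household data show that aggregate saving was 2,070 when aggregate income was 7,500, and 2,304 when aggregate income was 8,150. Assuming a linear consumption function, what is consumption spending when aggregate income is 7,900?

C = 5686

MPS = ΔS/ΔY = (2304 − 2070)/(8150 − 7500) = 234/650 = 0.36
MPC = 1 − MPS = 0.64
Autonomous saving = 2070 − 0.36(7500) = -630, so a = 630
C = 630 + 0.64(7900) = 630 + 5056 = 5686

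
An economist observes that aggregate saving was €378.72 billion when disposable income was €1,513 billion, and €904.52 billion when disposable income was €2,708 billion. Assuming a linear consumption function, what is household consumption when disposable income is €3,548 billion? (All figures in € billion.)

MPS = ΔS/ΔY = (904.52 − 378.72)/(2708 − 1513) = 525.8/1195 = 0.44
MPC = 1 − MPS = 0.56
Autonomous saving = 378.72 − 0.44(1513) = -287, so a = 287
C = 287 + 0.56(3548) = 287 + 1986.88 = 2273.88

C = 2273.88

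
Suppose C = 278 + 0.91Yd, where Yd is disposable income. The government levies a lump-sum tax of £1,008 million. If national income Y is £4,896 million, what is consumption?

Yd = Y − T = 4896 − 1008 = 3888
C = 278 + 0.91(3888) = 278 + 3538.08 = 3816.08

C = 3816.08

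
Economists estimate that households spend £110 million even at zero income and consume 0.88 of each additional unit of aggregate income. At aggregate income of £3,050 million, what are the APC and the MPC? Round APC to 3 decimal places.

APC = 0.916; MPC = 0.88

MPC = 0.88 (the slope of the consumption function)
C = 110 + 0.88(3050) = 2794, so APC = 2794/3050 = 0.916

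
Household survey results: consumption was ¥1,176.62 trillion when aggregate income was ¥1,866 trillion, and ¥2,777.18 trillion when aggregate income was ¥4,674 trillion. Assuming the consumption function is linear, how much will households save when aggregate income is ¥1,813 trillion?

S = 666.59

MPC = (2777.18 − 1176.62)/(4674 − 1866) = 1600.56/2808 = 0.57
a = 1176.62 − 0.57(1866) = 1176.62 − 1063.62 = 113
C = 113 + 0.57(1813) = 1146.41
S = 1813 − 1146.41 = 666.59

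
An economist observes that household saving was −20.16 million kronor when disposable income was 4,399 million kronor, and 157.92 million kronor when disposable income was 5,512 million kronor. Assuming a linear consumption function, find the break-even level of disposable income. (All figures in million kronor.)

MPS = ΔS/ΔY = (157.92 − (-20.16))/(5512 − 4399) = 178.08/1113 = 0.16
MPC = 1 − MPS = 0.84
From S(4399) = -20.16: −a + 0.16(4399) = -20.16, so a = 703.84 − (-20.16) = 724
Break-even (S = 0): Y = a/MPS = 724/0.16 = 4525

Y = 4525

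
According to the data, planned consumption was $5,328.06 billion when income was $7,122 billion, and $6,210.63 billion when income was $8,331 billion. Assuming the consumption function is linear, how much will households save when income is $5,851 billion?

MPC = (6210.63 − 5328.06)/(8331 − 7122) = 882.57/1209 = 0.73
a = 5328.06 − 0.73(7122) = 5328.06 − 5199.06 = 129
C = 129 + 0.73(5851) = 4400.23
S = 5851 − 4400.23 = 1450.77

S = 1450.77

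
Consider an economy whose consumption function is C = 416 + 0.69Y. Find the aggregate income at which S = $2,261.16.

Y = 8636

S = Y − C = -416 + 0.31Y
-416 + 0.31Y = 2261.16, so 0.31Y = 2677.16 and Y = 8636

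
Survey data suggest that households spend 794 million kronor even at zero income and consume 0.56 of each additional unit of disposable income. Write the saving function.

S = -794 + 0.44Y

S = Y − C = Y − (794 + 0.56Y) = -794 + (1 − 0.56)Y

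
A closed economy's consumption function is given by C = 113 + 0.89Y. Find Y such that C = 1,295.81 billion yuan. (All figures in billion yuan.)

Y = 1329

113 + 0.89Y = 1295.81
0.89Y = 1182.81, so Y = 1182.81/0.89 = 1329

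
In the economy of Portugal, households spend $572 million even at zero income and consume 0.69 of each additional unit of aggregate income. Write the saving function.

S = Y − C = Y − (572 + 0.69Y) = -572 + (1 − 0.69)Y

S = -572 + 0.31Y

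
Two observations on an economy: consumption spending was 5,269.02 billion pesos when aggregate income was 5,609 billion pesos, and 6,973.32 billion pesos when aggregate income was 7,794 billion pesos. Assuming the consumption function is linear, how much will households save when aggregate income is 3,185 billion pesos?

S = -193.3

MPC = (6973.32 − 5269.02)/(7794 − 5609) = 1704.3/2185 = 0.78
a = 5269.02 − 0.78(5609) = 5269.02 − 4375.02 = 894
C = 894 + 0.78(3185) = 3378.3
S = 3185 − 3378.3 = -193.3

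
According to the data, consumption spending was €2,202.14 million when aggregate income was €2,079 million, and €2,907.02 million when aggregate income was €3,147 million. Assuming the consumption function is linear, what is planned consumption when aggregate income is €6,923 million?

MPC = (2907.02 − 2202.14)/(3147 − 2079) = 704.88/1068 = 0.66
a = 2202.14 − 0.66(2079) = 2202.14 − 1372.14 = 830
C = 830 + 0.66(6923) = 830 + 4569.18 = 5399.18

C = 5399.18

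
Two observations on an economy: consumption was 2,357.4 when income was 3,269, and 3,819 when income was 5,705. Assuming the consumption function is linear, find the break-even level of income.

MPC = (3819 − 2357.4)/(5705 − 3269) = 1461.6/2436 = 0.6
a = 2357.4 − 0.6(3269) = 2357.4 − 1961.4 = 396
Break-even: Y = a/(1−MPC) = 396/0.4 = 990

Y = 990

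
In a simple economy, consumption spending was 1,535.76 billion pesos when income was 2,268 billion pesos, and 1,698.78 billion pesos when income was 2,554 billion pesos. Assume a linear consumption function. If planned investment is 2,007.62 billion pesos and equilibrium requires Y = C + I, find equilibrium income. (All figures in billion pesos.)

Y = 5234

MPC = (1698.78 − 1535.76)/(2554 − 2268) = 163.02/286 = 0.57
a = 1535.76 − 0.57(2268) = 243
Equilibrium: Y = 243 + 0.57Y + 2007.62
0.43Y = 2250.62, so Y = 2250.62/0.43 = 5234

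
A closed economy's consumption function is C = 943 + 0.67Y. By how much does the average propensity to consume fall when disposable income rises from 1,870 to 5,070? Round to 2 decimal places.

At Y = 1870: C = 943 + 0.67(1870) = 2195.9, APC = 2195.9/1870 = 1.174
At Y = 5070: C = 4339.9, APC = 4339.9/5070 = 0.856
Fall in APC = 1.174 − 0.856 = 0.318 ≈ 0.32

ΔAPC = 0.32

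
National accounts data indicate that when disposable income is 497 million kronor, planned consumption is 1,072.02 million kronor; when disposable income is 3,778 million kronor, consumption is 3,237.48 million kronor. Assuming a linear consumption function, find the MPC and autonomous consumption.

MPC = ΔC/ΔY = (3237.48 − 1072.02)/(3778 − 497) = 2165.46/3281 = 0.66
a = C − MPC·Y = 1072.02 − 0.66(497) = 1072.02 − 328.02 = 744

MPC = 0.66; a = 744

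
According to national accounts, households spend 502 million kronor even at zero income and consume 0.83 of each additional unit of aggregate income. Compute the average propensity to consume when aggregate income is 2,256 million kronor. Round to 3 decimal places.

APC = 1.053

C = 502 + 0.83(2256) = 2374.48
APC = C/Y = 2374.48/2256 = 1.053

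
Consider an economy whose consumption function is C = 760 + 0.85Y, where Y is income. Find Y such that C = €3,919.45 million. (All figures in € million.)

760 + 0.85Y = 3919.45
0.85Y = 3159.45, so Y = 3159.45/0.85 = 3717

Y = 3717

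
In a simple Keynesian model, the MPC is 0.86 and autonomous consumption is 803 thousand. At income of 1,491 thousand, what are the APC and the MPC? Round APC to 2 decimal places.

MPC = 0.86 (the slope of the consumption function)
C = 803 + 0.86(1491) = 2085.26, so APC = 2085.26/1491 = 1.40

APC = 1.40; MPC = 0.86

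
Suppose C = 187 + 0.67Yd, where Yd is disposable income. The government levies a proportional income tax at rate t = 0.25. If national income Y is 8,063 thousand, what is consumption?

Yd = (1 − 0.25)(8063) = 0.75(8063) = 6047.25
C = 187 + 0.67(6047.25) = 187 + 4051.6575 = 4238.6575

C = 4238.6575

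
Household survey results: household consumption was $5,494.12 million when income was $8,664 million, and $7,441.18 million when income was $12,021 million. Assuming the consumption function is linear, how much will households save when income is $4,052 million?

S = 1232.84

MPC = (7441.18 − 5494.12)/(12021 − 8664) = 1947.06/3357 = 0.58
a = 5494.12 − 0.58(8664) = 5494.12 − 5025.12 = 469
C = 469 + 0.58(4052) = 2819.16
S = 4052 − 2819.16 = 1232.84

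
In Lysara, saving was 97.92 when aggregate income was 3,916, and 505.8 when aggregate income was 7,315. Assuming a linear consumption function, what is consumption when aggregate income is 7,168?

C = 6679.84

MPS = ΔS/ΔY = (505.8 − 97.92)/(7315 − 3916) = 407.88/3399 = 0.12
MPC = 1 − MPS = 0.88
Autonomous saving = 97.92 − 0.12(3916) = -372, so a = 372
C = 372 + 0.88(7168) = 372 + 6307.84 = 6679.84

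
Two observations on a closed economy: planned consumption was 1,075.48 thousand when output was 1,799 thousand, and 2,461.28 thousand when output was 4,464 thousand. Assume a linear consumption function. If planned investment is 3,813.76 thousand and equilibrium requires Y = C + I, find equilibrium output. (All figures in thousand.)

Y = 8237

MPC = (2461.28 − 1075.48)/(4464 − 1799) = 1385.8/2665 = 0.52
a = 1075.48 − 0.52(1799) = 140
Equilibrium: Y = 140 + 0.52Y + 3813.76
0.48Y = 3953.76, so Y = 3953.76/0.48 = 8237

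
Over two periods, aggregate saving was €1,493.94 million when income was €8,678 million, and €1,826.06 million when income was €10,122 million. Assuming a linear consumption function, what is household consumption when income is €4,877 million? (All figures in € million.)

MPS = ΔS/ΔY = (1826.06 − 1493.94)/(10122 − 8678) = 332.12/1444 = 0.23
MPC = 1 − MPS = 0.77
Autonomous saving = 1493.94 − 0.23(8678) = -502, so a = 502
C = 502 + 0.77(4877) = 502 + 3755.29 = 4257.29

C = 4257.29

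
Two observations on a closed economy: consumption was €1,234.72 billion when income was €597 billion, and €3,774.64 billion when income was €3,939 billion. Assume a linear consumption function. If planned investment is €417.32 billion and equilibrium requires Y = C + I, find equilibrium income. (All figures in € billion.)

Y = 4993

MPC = (3774.64 − 1234.72)/(3939 − 597) = 2539.92/3342 = 0.76
a = 1234.72 − 0.76(597) = 781
Equilibrium: Y = 781 + 0.76Y + 417.32
0.24Y = 1198.32, so Y = 1198.32/0.24 = 4993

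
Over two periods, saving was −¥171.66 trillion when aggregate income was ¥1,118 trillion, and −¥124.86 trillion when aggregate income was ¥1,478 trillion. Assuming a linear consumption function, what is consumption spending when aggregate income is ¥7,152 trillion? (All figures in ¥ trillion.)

C = 6539.24

MPS = ΔS/ΔY = (-124.86 − (-171.66))/(1478 − 1118) = 46.8/360 = 0.13
MPC = 1 − MPS = 0.87
Autonomous saving = -171.66 − 0.13(1118) = -317, so a = 317
C = 317 + 0.87(7152) = 317 + 6222.24 = 6539.24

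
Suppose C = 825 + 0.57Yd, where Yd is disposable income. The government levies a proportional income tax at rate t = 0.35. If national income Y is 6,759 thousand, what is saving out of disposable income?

S = 1064.1405

Yd = (1 − 0.35)(6759) = 0.65(6759) = 4393.35
C = 825 + 0.57(4393.35) = 825 + 2504.2095 = 3329.2095
S = Yd − C = 4393.35 − 3329.2095 = 1064.1405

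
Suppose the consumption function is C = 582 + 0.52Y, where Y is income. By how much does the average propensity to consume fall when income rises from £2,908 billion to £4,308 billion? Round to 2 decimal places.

At Y = 2908: C = 582 + 0.52(2908) = 2094.16, APC = 2094.16/2908 = 0.720
At Y = 4308: C = 2822.16, APC = 2822.16/4308 = 0.655
Fall in APC = 0.720 − 0.655 = 0.065 ≈ 0.07

ΔAPC = 0.07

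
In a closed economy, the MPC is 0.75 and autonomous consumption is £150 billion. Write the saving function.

S = -150 + 0.25Y

S = Y − C = Y − (150 + 0.75Y) = -150 + (1 − 0.75)Y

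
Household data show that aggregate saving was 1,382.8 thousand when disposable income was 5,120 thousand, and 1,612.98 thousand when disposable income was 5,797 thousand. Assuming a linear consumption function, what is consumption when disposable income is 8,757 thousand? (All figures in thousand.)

MPS = ΔS/ΔY = (1612.98 − 1382.8)/(5797 − 5120) = 230.18/677 = 0.34
MPC = 1 − MPS = 0.66
Autonomous saving = 1382.8 − 0.34(5120) = -358, so a = 358
C = 358 + 0.66(8757) = 358 + 5779.62 = 6137.62

C = 6137.62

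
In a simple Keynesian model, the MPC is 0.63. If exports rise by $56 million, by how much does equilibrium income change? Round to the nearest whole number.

The multiplier is 1/(1 − MPC) = 1/0.37.
ΔY = 56/0.37 = 151.35 ≈ 151

ΔY ≈ 151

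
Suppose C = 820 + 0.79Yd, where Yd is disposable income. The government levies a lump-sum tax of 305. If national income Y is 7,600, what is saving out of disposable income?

Yd = Y − T = 7600 − 305 = 7295
C = 820 + 0.79(7295) = 820 + 5763.05 = 6583.05
S = Yd − C = 7295 − 6583.05 = 711.95

S = 711.95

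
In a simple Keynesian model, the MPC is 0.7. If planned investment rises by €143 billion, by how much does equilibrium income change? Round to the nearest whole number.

ΔY ≈ 477

The multiplier is 1/(1 − MPC) = 1/0.3.
ΔY = 143/0.3 = 476.67 ≈ 477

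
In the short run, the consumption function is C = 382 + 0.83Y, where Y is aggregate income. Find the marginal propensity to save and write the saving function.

MPS = 1 − MPC = 1 − 0.83 = 0.17
S = Y − C = -382 + 0.17Y

MPS = 0.17; S = -382 + 0.17Y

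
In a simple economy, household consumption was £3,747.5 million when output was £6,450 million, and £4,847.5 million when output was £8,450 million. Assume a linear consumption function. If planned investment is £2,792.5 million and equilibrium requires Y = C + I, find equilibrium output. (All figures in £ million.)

MPC = (4847.5 − 3747.5)/(8450 − 6450) = 1100/2000 = 0.55
a = 3747.5 − 0.55(6450) = 200
Equilibrium: Y = 200 + 0.55Y + 2792.5
0.45Y = 2992.5, so Y = 2992.5/0.45 = 6650

Y = 6650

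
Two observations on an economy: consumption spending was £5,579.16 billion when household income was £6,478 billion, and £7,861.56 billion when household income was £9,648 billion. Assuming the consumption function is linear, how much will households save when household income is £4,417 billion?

S = 321.76

MPC = (7861.56 − 5579.16)/(9648 − 6478) = 2282.4/3170 = 0.72
a = 5579.16 − 0.72(6478) = 5579.16 − 4664.16 = 915
C = 915 + 0.72(4417) = 4095.24
S = 4417 − 4095.24 = 321.76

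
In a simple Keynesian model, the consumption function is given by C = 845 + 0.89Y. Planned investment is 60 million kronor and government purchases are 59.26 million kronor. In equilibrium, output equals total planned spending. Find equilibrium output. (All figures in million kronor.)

Y = C + I + G = 845 + 0.89Y + 60 + 59.26
Y − 0.89Y = 964.26
0.11Y = 964.26, so Y = 964.26/0.11 = 8766

Y = 8766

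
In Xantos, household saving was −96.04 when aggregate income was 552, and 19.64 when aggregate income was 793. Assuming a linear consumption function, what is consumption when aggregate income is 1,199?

MPS = ΔS/ΔY = (19.64 − (-96.04))/(793 − 552) = 115.68/241 = 0.48
MPC = 1 − MPS = 0.52
Autonomous saving = -96.04 − 0.48(552) = -361, so a = 361
C = 361 + 0.52(1199) = 361 + 623.48 = 984.48

C = 984.48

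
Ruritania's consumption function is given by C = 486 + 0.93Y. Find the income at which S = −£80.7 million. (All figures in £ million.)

S = Y − C = -486 + 0.07Y
-486 + 0.07Y = -80.7, so 0.07Y = 405.3 and Y = 5790

Y = 5790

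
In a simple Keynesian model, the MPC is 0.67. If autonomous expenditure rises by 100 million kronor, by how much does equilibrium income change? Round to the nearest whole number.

ΔY ≈ 303

The multiplier is 1/(1 − MPC) = 1/0.33.
ΔY = 100/0.33 = 303.03 ≈ 303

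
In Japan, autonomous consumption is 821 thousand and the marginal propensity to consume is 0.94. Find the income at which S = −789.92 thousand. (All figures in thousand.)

S = Y − C = -821 + 0.06Y
-821 + 0.06Y = -789.92, so 0.06Y = 31.08 and Y = 518

Y = 518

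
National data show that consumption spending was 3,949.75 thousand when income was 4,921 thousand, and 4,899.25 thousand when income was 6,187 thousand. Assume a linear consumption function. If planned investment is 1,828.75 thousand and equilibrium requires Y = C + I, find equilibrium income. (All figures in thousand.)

MPC = (4899.25 − 3949.75)/(6187 − 4921) = 949.5/1266 = 0.75
a = 3949.75 − 0.75(4921) = 259
Equilibrium: Y = 259 + 0.75Y + 1828.75
0.25Y = 2087.75, so Y = 2087.75/0.25 = 8351

Y = 8351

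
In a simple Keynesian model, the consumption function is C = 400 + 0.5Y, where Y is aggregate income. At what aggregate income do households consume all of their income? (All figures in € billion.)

At break-even, C = Y: 400 + 0.5Y = Y
0.5Y = 400, so Y = 400/0.5 = 800

Y = 800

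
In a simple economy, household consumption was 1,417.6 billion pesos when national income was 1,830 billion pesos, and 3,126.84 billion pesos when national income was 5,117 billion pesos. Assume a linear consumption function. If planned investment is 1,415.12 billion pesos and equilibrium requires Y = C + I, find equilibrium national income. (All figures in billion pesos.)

MPC = (3126.84 − 1417.6)/(5117 − 1830) = 1709.24/3287 = 0.52
a = 1417.6 − 0.52(1830) = 466
Equilibrium: Y = 466 + 0.52Y + 1415.12
0.48Y = 1881.12, so Y = 1881.12/0.48 = 3919

Y = 3919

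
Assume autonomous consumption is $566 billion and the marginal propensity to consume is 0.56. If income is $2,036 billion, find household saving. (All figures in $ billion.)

S = 329.84

C = 566 + 0.56(2036) = 566 + 1140.16 = 1706.16
S = Y − C = 2036 − 1706.16 = 329.84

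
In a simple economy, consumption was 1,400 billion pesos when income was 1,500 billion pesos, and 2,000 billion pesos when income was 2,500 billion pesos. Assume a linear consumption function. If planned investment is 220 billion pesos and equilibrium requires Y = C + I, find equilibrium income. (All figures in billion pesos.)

Y = 1800

MPC = (2000 − 1400)/(2500 − 1500) = 600/1000 = 0.6
a = 1400 − 0.6(1500) = 500
Equilibrium: Y = 500 + 0.6Y + 220
0.4Y = 720, so Y = 720/0.4 = 1800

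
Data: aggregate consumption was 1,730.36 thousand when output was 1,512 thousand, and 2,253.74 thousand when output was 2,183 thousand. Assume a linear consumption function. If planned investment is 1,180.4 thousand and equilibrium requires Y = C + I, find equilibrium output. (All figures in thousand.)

MPC = (2253.74 − 1730.36)/(2183 − 1512) = 523.38/671 = 0.78
a = 1730.36 − 0.78(1512) = 551
Equilibrium: Y = 551 + 0.78Y + 1180.4
0.22Y = 1731.4, so Y = 1731.4/0.22 = 7870

Y = 7870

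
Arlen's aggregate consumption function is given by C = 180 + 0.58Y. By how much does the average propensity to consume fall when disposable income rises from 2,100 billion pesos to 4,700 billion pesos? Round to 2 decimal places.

At Y = 2100: C = 180 + 0.58(2100) = 1398, APC = 1398/2100 = 0.666
At Y = 4700: C = 2906, APC = 2906/4700 = 0.618
Fall in APC = 0.666 − 0.618 = 0.048 ≈ 0.05

ΔAPC = 0.05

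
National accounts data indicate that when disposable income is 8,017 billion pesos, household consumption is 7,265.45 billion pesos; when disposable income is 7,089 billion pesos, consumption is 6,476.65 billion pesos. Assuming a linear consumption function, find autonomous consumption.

MPC = ΔC/ΔY = (7265.45 − 6476.65)/(8017 − 7089) = 788.8/928 = 0.85
a = C − MPC·Y = 6476.65 − 0.85(7089) = 6476.65 − 6025.65 = 451

a = 451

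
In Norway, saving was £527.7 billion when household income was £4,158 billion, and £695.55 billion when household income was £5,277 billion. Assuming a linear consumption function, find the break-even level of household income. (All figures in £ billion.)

Y = 640

MPS = ΔS/ΔY = (695.55 − 527.7)/(5277 − 4158) = 167.85/1119 = 0.15
MPC = 1 − MPS = 0.85
From S(4158) = 527.7: −a + 0.15(4158) = 527.7, so a = 623.7 − 527.7 = 96
Break-even (S = 0): Y = a/MPS = 96/0.15 = 640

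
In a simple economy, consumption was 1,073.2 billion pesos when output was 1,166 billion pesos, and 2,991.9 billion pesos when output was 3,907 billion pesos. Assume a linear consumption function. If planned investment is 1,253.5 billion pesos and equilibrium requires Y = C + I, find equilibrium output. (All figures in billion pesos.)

Y = 5035

MPC = (2991.9 − 1073.2)/(3907 − 1166) = 1918.7/2741 = 0.7
a = 1073.2 − 0.7(1166) = 257
Equilibrium: Y = 257 + 0.7Y + 1253.5
0.3Y = 1510.5, so Y = 1510.5/0.3 = 5035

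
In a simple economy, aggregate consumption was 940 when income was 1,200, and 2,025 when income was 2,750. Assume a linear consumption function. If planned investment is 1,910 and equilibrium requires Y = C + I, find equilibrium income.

MPC = (2025 − 940)/(2750 − 1200) = 1085/1550 = 0.7
a = 940 − 0.7(1200) = 100
Equilibrium: Y = 100 + 0.7Y + 1910
0.3Y = 2010, so Y = 2010/0.3 = 6700

Y = 6700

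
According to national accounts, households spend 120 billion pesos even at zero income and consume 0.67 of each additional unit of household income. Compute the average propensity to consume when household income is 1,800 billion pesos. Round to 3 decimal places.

C = 120 + 0.67(1800) = 1326
APC = C/Y = 1326/1800 = 0.737

APC = 0.737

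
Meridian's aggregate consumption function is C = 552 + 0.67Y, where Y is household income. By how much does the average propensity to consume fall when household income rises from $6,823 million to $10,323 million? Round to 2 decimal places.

ΔAPC = 0.03

At Y = 6823: C = 552 + 0.67(6823) = 5123.41, APC = 5123.41/6823 = 0.751
At Y = 10323: C = 7468.41, APC = 7468.41/10323 = 0.723
Fall in APC = 0.751 − 0.723 = 0.028 ≈ 0.03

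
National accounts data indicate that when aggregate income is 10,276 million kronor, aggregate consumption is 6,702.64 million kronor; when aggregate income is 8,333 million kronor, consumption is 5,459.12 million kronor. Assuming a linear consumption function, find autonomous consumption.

a = 126

MPC = ΔC/ΔY = (6702.64 − 5459.12)/(10276 − 8333) = 1243.52/1943 = 0.64
a = C − MPC·Y = 5459.12 − 0.64(8333) = 5459.12 − 5333.12 = 126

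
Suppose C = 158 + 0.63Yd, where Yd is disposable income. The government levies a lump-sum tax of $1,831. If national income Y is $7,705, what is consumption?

Yd = Y − T = 7705 − 1831 = 5874
C = 158 + 0.63(5874) = 158 + 3700.62 = 3858.62

C = 3858.62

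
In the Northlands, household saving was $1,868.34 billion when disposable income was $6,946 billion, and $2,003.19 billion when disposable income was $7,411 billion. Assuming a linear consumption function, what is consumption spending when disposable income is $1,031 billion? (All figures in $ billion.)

C = 878.01

MPS = ΔS/ΔY = (2003.19 − 1868.34)/(7411 − 6946) = 134.85/465 = 0.29
MPC = 1 − MPS = 0.71
Autonomous saving = 1868.34 − 0.29(6946) = -146, so a = 146
C = 146 + 0.71(1031) = 146 + 732.01 = 878.01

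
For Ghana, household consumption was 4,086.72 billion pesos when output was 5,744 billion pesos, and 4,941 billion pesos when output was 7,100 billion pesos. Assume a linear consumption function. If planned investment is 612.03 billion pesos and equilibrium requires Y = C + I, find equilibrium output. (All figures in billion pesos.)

MPC = (4941 − 4086.72)/(7100 − 5744) = 854.28/1356 = 0.63
a = 4086.72 − 0.63(5744) = 468
Equilibrium: Y = 468 + 0.63Y + 612.03
0.37Y = 1080.03, so Y = 1080.03/0.37 = 2919

Y = 2919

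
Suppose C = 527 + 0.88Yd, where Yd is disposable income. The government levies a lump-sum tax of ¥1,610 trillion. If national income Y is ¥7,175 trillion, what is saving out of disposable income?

Yd = Y − T = 7175 − 1610 = 5565
C = 527 + 0.88(5565) = 527 + 4897.2 = 5424.2
S = Yd − C = 5565 − 5424.2 = 140.8

S = 140.8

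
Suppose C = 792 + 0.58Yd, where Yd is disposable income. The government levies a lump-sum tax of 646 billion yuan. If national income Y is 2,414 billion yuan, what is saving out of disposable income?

Yd = Y − T = 2414 − 646 = 1768
C = 792 + 0.58(1768) = 792 + 1025.44 = 1817.44
S = Yd − C = 1768 − 1817.44 = -49.44

S = -49.44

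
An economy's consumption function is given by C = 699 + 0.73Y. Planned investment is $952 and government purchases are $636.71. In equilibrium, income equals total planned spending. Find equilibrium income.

Y = 8473

Y = C + I + G = 699 + 0.73Y + 952 + 636.71
Y − 0.73Y = 2287.71
0.27Y = 2287.71, so Y = 2287.71/0.27 = 8473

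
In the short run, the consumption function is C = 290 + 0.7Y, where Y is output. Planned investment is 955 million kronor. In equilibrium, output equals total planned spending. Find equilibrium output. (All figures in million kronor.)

Y = C + I = 290 + 0.7Y + 955
Y − 0.7Y = 1245
0.3Y = 1245, so Y = 1245/0.3 = 4150

Y = 4150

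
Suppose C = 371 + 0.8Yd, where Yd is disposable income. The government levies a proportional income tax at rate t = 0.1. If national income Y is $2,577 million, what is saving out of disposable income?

Yd = (1 − 0.1)(2577) = 0.9(2577) = 2319.3
C = 371 + 0.8(2319.3) = 371 + 1855.44 = 2226.44
S = Yd − C = 2319.3 − 2226.44 = 92.86

S = 92.86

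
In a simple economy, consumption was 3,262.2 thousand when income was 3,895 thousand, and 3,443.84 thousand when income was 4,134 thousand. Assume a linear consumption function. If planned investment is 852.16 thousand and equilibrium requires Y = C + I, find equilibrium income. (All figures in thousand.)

Y = 4809

MPC = (3443.84 − 3262.2)/(4134 − 3895) = 181.64/239 = 0.76
a = 3262.2 − 0.76(3895) = 302
Equilibrium: Y = 302 + 0.76Y + 852.16
0.24Y = 1154.16, so Y = 1154.16/0.24 = 4809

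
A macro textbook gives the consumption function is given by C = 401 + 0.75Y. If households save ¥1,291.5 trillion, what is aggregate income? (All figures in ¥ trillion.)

Y = 6770

S = Y − C = -401 + 0.25Y
-401 + 0.25Y = 1291.5, so 0.25Y = 1692.5 and Y = 6770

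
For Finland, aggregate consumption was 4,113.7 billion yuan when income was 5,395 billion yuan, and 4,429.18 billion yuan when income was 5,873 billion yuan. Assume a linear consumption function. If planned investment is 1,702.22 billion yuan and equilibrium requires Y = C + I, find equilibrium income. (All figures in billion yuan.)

MPC = (4429.18 − 4113.7)/(5873 − 5395) = 315.48/478 = 0.66
a = 4113.7 − 0.66(5395) = 553
Equilibrium: Y = 553 + 0.66Y + 1702.22
0.34Y = 2255.22, so Y = 2255.22/0.34 = 6633

Y = 6633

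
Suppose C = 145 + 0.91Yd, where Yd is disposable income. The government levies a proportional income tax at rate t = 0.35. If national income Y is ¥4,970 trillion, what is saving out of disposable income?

Yd = (1 − 0.35)(4970) = 0.65(4970) = 3230.5
C = 145 + 0.91(3230.5) = 145 + 2939.755 = 3084.755
S = Yd − C = 3230.5 − 3084.755 = 145.745

S = 145.745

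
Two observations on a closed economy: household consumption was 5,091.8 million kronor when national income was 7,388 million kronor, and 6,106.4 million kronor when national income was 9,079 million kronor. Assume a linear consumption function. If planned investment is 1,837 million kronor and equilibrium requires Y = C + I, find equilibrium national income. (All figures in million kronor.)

Y = 6240

MPC = (6106.4 − 5091.8)/(9079 − 7388) = 1014.6/1691 = 0.6
a = 5091.8 − 0.6(7388) = 659
Equilibrium: Y = 659 + 0.6Y + 1837
0.4Y = 2496, so Y = 2496/0.4 = 6240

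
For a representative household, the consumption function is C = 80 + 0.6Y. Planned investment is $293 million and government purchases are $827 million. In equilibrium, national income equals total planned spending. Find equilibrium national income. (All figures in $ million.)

Y = 3000

Y = C + I + G = 80 + 0.6Y + 293 + 827
Y − 0.6Y = 1200
0.4Y = 1200, so Y = 1200/0.4 = 3000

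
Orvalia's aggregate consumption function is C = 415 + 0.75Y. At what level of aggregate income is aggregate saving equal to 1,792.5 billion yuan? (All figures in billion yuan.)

S = Y − C = -415 + 0.25Y
-415 + 0.25Y = 1792.5, so 0.25Y = 2207.5 and Y = 8830

Y = 8830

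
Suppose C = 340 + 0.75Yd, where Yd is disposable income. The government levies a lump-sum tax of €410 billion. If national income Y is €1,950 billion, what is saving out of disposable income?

Yd = Y − T = 1950 − 410 = 1540
C = 340 + 0.75(1540) = 340 + 1155 = 1495
S = Yd − C = 1540 − 1495 = 45

S = 45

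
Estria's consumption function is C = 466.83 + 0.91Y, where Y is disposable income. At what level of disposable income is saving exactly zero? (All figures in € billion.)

Y = 5187

At break-even, C = Y: 466.83 + 0.91Y = Y
0.09Y = 466.83, so Y = 466.83/0.09 = 5187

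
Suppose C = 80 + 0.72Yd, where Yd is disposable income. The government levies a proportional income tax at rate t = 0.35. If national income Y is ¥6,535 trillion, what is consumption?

Yd = (1 − 0.35)(6535) = 0.65(6535) = 4247.75
C = 80 + 0.72(4247.75) = 80 + 3058.38 = 3138.38

C = 3138.38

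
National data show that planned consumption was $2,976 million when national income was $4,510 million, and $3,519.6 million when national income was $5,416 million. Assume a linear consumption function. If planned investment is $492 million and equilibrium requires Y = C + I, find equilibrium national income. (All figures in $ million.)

Y = 1905

MPC = (3519.6 − 2976)/(5416 − 4510) = 543.6/906 = 0.6
a = 2976 − 0.6(4510) = 270
Equilibrium: Y = 270 + 0.6Y + 492
0.4Y = 762, so Y = 762/0.4 = 1905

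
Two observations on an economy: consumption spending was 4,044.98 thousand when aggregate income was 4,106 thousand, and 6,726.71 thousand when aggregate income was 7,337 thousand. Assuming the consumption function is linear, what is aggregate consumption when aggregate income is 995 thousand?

MPC = (6726.71 − 4044.98)/(7337 − 4106) = 2681.73/3231 = 0.83
a = 4044.98 − 0.83(4106) = 4044.98 − 3407.98 = 637
C = 637 + 0.83(995) = 637 + 825.85 = 1462.85

C = 1462.85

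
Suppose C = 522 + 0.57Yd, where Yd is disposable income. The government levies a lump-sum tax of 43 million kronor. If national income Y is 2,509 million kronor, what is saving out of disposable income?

Yd = Y − T = 2509 − 43 = 2466
C = 522 + 0.57(2466) = 522 + 1405.62 = 1927.62
S = Yd − C = 2466 − 1927.62 = 538.38

S = 538.38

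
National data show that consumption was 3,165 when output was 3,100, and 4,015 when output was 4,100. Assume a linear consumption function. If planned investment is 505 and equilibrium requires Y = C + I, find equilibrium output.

Y = 6900

MPC = (4015 − 3165)/(4100 − 3100) = 850/1000 = 0.85
a = 3165 − 0.85(3100) = 530
Equilibrium: Y = 530 + 0.85Y + 505
0.15Y = 1035, so Y = 1035/0.15 = 6900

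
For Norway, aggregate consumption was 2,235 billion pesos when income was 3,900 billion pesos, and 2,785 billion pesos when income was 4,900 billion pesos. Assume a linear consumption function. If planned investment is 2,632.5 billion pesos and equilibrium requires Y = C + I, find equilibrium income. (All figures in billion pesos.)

Y = 6050

MPC = (2785 − 2235)/(4900 − 3900) = 550/1000 = 0.55
a = 2235 − 0.55(3900) = 90
Equilibrium: Y = 90 + 0.55Y + 2632.5
0.45Y = 2722.5, so Y = 2722.5/0.45 = 6050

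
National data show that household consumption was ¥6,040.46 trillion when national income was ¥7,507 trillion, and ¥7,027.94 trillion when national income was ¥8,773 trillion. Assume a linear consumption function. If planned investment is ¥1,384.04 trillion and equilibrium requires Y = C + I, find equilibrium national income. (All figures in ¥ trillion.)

MPC = (7027.94 − 6040.46)/(8773 − 7507) = 987.48/1266 = 0.78
a = 6040.46 − 0.78(7507) = 185
Equilibrium: Y = 185 + 0.78Y + 1384.04
0.22Y = 1569.04, so Y = 1569.04/0.22 = 7132

Y = 7132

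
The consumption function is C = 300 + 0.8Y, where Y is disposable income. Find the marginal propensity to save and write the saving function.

MPS = 0.2; S = -300 + 0.2Y

MPS = 1 − MPC = 1 − 0.8 = 0.2
S = Y − C = -300 + 0.2Y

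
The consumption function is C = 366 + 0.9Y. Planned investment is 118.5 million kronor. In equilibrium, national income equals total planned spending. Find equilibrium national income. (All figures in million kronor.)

Y = C + I = 366 + 0.9Y + 118.5
Y − 0.9Y = 484.5
0.1Y = 484.5, so Y = 484.5/0.1 = 4845

Y = 4845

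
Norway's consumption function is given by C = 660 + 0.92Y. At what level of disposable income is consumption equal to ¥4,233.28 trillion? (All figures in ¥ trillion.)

660 + 0.92Y = 4233.28
0.92Y = 3573.28, so Y = 3573.28/0.92 = 3884

Y = 3884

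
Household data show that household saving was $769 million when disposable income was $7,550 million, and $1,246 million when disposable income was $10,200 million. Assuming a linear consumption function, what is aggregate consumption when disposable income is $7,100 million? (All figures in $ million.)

MPS = ΔS/ΔY = (1246 − 769)/(10200 − 7550) = 477/2650 = 0.18
MPC = 1 − MPS = 0.82
Autonomous saving = 769 − 0.18(7550) = -590, so a = 590
C = 590 + 0.82(7100) = 590 + 5822 = 6412

C = 6412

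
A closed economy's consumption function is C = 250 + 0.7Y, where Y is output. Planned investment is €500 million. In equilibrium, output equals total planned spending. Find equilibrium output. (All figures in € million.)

Y = C + I = 250 + 0.7Y + 500
Y − 0.7Y = 750
0.3Y = 750, so Y = 750/0.3 = 2500

Y = 2500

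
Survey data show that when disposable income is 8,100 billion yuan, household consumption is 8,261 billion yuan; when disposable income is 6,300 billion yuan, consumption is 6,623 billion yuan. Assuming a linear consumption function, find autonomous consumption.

MPC = ΔC/ΔY = (8261 − 6623)/(8100 − 6300) = 1638/1800 = 0.91
a = C − MPC·Y = 6623 − 0.91(6300) = 6623 − 5733 = 890

a = 890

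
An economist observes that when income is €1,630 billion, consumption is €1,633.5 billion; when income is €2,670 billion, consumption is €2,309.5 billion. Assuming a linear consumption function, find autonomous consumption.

a = 574

MPC = ΔC/ΔY = (2309.5 − 1633.5)/(2670 − 1630) = 676/1040 = 0.65
a = C − MPC·Y = 1633.5 − 0.65(1630) = 1633.5 − 1059.5 = 574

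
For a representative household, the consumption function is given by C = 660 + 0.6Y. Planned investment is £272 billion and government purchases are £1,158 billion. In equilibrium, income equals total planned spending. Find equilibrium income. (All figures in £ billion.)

Y = C + I + G = 660 + 0.6Y + 272 + 1158
Y − 0.6Y = 2090
0.4Y = 2090, so Y = 2090/0.4 = 5225

Y = 5225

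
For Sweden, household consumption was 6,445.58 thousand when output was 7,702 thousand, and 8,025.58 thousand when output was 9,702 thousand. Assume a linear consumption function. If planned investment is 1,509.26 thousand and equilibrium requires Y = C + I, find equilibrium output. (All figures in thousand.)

Y = 8906

MPC = (8025.58 − 6445.58)/(9702 − 7702) = 1580/2000 = 0.79
a = 6445.58 − 0.79(7702) = 361
Equilibrium: Y = 361 + 0.79Y + 1509.26
0.21Y = 1870.26, so Y = 1870.26/0.21 = 8906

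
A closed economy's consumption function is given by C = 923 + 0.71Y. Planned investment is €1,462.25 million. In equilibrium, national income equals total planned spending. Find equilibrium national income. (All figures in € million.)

Y = C + I = 923 + 0.71Y + 1462.25
Y − 0.71Y = 2385.25
0.29Y = 2385.25, so Y = 2385.25/0.29 = 8225

Y = 8225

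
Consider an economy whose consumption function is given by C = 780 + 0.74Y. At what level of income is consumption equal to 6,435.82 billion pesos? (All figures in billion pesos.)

Y = 7643

780 + 0.74Y = 6435.82
0.74Y = 5655.82, so Y = 5655.82/0.74 = 7643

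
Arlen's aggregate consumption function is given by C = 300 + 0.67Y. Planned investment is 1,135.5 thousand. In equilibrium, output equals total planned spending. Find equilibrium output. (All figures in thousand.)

Y = 4350

Y = C + I = 300 + 0.67Y + 1135.5
Y − 0.67Y = 1435.5
0.33Y = 1435.5, so Y = 1435.5/0.33 = 4350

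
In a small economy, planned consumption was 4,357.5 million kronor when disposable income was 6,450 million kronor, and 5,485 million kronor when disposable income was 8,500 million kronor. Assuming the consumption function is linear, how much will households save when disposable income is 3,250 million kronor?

MPC = (5485 − 4357.5)/(8500 − 6450) = 1127.5/2050 = 0.55
a = 4357.5 − 0.55(6450) = 4357.5 − 3547.5 = 810
C = 810 + 0.55(3250) = 2597.5
S = 3250 − 2597.5 = 652.5

S = 652.5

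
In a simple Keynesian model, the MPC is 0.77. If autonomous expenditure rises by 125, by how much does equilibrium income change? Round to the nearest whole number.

The multiplier is 1/(1 − MPC) = 1/0.23.
ΔY = 125/0.23 = 543.48 ≈ 543

ΔY ≈ 543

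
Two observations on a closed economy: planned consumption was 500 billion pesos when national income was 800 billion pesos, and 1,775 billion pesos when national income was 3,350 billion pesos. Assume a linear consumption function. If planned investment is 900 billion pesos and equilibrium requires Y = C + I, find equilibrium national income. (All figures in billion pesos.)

Y = 2000

MPC = (1775 − 500)/(3350 − 800) = 1275/2550 = 0.5
a = 500 − 0.5(800) = 100
Equilibrium: Y = 100 + 0.5Y + 900
0.5Y = 1000, so Y = 1000/0.5 = 2000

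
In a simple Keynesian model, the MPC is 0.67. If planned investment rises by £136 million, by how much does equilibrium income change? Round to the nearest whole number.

ΔY ≈ 412

The multiplier is 1/(1 − MPC) = 1/0.33.
ΔY = 136/0.33 = 412.12 ≈ 412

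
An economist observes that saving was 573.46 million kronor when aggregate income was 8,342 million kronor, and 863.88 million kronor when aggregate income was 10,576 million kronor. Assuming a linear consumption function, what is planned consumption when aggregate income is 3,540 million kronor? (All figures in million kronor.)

C = 3590.8

MPS = ΔS/ΔY = (863.88 − 573.46)/(10576 − 8342) = 290.42/2234 = 0.13
MPC = 1 − MPS = 0.87
Autonomous saving = 573.46 − 0.13(8342) = -511, so a = 511
C = 511 + 0.87(3540) = 511 + 3079.8 = 3590.8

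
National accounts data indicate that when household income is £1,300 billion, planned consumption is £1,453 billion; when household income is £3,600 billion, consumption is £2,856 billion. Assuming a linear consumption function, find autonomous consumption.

MPC = ΔC/ΔY = (2856 − 1453)/(3600 − 1300) = 1403/2300 = 0.61
a = C − MPC·Y = 1453 − 0.61(1300) = 1453 − 793 = 660

a = 660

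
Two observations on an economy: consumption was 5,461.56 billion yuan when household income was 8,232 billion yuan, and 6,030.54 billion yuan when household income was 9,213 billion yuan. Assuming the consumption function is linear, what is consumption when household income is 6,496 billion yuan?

C = 4454.68

MPC = (6030.54 − 5461.56)/(9213 − 8232) = 568.98/981 = 0.58
a = 5461.56 − 0.58(8232) = 5461.56 − 4774.56 = 687
C = 687 + 0.58(6496) = 687 + 3767.68 = 4454.68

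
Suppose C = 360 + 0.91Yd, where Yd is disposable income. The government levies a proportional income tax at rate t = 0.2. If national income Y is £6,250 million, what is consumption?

C = 4910

Yd = (1 − 0.2)(6250) = 0.8(6250) = 5000
C = 360 + 0.91(5000) = 360 + 4550 = 4910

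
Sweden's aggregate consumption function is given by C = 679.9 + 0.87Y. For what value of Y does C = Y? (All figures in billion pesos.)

Y = 5230

At break-even, C = Y: 679.9 + 0.87Y = Y
0.13Y = 679.9, so Y = 679.9/0.13 = 5230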